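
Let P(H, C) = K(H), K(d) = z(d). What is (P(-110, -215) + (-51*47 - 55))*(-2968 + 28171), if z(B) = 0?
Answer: -61797756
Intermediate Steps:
K(d) = 0
P(H, C) = 0
(P(-110, -215) + (-51*47 - 55))*(-2968 + 28171) = (0 + (-51*47 - 55))*(-2968 + 28171) = (0 + (-2397 - 55))*25203 = (0 - 2452)*25203 = -2452*25203 = -61797756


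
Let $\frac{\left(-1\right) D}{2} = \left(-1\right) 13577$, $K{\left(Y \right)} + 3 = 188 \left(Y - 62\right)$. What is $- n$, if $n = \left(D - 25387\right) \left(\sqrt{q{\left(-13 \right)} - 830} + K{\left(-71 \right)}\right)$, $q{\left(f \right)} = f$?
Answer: $44187369 - 1767 i \sqrt{843} \approx 4.4187 \cdot 10^{7} - 51304.0 i$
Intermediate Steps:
$K{\left(Y \right)} = -11659 + 188 Y$ ($K{\left(Y \right)} = -3 + 188 \left(Y - 62\right) = -3 + 188 \left(-62 + Y\right) = -3 + \left(-11656 + 188 Y\right) = -11659 + 188 Y$)
$D = 27154$ ($D = - 2 \left(\left(-1\right) 13577\right) = \left(-2\right) \left(-13577\right) = 27154$)
$n = -44187369 + 1767 i \sqrt{843}$ ($n = \left(27154 - 25387\right) \left(\sqrt{-13 - 830} + \left(-11659 + 188 \left(-71\right)\right)\right) = 1767 \left(\sqrt{-843} - 25007\right) = 1767 \left(i \sqrt{843} - 25007\right) = 1767 \left(-25007 + i \sqrt{843}\right) = -44187369 + 1767 i \sqrt{843} \approx -4.4187 \cdot 10^{7} + 51304.0 i$)
$- n = - (-44187369 + 1767 i \sqrt{843}) = 44187369 - 1767 i \sqrt{843}$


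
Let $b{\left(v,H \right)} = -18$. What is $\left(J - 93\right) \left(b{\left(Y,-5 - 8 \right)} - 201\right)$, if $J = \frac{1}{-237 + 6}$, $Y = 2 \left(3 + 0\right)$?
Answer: $\frac{1568332}{77} \approx 20368.0$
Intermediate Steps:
$Y = 6$ ($Y = 2 \cdot 3 = 6$)
$J = - \frac{1}{231}$ ($J = \frac{1}{-231} = - \frac{1}{231} \approx -0.004329$)
$\left(J - 93\right) \left(b{\left(Y,-5 - 8 \right)} - 201\right) = \left(- \frac{1}{231} - 93\right) \left(-18 - 201\right) = \left(- \frac{21484}{231}\right) \left(-219\right) = \frac{1568332}{77}$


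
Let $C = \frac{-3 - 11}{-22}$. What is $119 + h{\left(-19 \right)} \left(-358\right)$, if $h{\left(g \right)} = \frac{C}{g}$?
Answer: $\frac{27377}{209} \approx 130.99$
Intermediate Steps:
$C = \frac{7}{11}$ ($C = \left(-3 - 11\right) \left(- \frac{1}{22}\right) = \left(-14\right) \left(- \frac{1}{22}\right) = \frac{7}{11} \approx 0.63636$)
$h{\left(g \right)} = \frac{7}{11 g}$
$119 + h{\left(-19 \right)} \left(-358\right) = 119 + \frac{7}{11 \left(-19\right)} \left(-358\right) = 119 + \frac{7}{11} \left(- \frac{1}{19}\right) \left(-358\right) = 119 - - \frac{2506}{209} = 119 + \frac{2506}{209} = \frac{27377}{209}$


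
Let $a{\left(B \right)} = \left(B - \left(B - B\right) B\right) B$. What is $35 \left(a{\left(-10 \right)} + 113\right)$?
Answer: $7455$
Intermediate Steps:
$a{\left(B \right)} = B^{2}$ ($a{\left(B \right)} = \left(B - 0 B\right) B = \left(B - 0\right) B = \left(B + 0\right) B = B B = B^{2}$)
$35 \left(a{\left(-10 \right)} + 113\right) = 35 \left(\left(-10\right)^{2} + 113\right) = 35 \left(100 + 113\right) = 35 \cdot 213 = 7455$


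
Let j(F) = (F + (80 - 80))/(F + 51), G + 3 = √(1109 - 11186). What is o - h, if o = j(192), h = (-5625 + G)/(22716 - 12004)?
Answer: 285359/216918 - I*√10077/10712 ≈ 1.3155 - 0.0093712*I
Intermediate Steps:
G = -3 + I*√10077 (G = -3 + √(1109 - 11186) = -3 + √(-10077) = -3 + I*√10077 ≈ -3.0 + 100.38*I)
h = -1407/2678 + I*√10077/10712 (h = (-5625 + (-3 + I*√10077))/(22716 - 12004) = (-5628 + I*√10077)/10712 = (-5628 + I*√10077)*(1/10712) = -1407/2678 + I*√10077/10712 ≈ -0.52539 + 0.0093712*I)
j(F) = F/(51 + F) (j(F) = (F + 0)/(51 + F) = F/(51 + F))
o = 64/81 (o = 192/(51 + 192) = 192/243 = 192*(1/243) = 64/81 ≈ 0.79012)
o - h = 64/81 - (-1407/2678 + I*√10077/10712) = 64/81 + (1407/2678 - I*√10077/10712) = 285359/216918 - I*√10077/10712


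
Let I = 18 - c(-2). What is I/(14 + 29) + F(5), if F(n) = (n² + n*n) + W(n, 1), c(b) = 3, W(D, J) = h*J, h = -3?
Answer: 2036/43 ≈ 47.349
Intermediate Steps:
W(D, J) = -3*J
I = 15 (I = 18 - 1*3 = 18 - 3 = 15)
F(n) = -3 + 2*n² (F(n) = (n² + n*n) - 3*1 = (n² + n²) - 3 = 2*n² - 3 = -3 + 2*n²)
I/(14 + 29) + F(5) = 15/(14 + 29) + (-3 + 2*5²) = 15/43 + (-3 + 2*25) = 15*(1/43) + (-3 + 50) = 15/43 + 47 = 2036/43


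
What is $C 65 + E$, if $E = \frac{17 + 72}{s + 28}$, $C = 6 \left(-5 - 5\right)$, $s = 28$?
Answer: $- \frac{218311}{56} \approx -3898.4$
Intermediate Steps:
$C = -60$ ($C = 6 \left(-10\right) = -60$)
$E = \frac{89}{56}$ ($E = \frac{17 + 72}{28 + 28} = \frac{89}{56} \approx 1.5893$)
$C 65 + E = \left(-60\right) 65 + \frac{89}{56} = -3900 + \frac{89}{56} = - \frac{218311}{56}$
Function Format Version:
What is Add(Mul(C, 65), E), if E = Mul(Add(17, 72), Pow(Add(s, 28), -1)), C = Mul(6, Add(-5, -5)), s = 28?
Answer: Rational(-218311, 56) ≈ -3898.4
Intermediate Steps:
C = -60 (C = Mul(6, -10) = -60)
E = Rational(89, 56) (E = Mul(Add(17, 72), Pow(Add(28, 28), -1)) = Mul(89, Pow(56, -1)) = Mul(89, Rational(1, 56)) = Rational(89, 56) ≈ 1.5893)
Add(Mul(C, 65), E) = Add(Mul(-60, 65), Rational(89, 56)) = Add(-3900, Rational(89, 56)) = Rational(-218311, 56)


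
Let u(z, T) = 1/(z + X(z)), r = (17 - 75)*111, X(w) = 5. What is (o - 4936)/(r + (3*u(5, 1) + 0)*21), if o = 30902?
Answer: -259660/64317 ≈ -4.0372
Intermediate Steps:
r = -6438 (r = -58*111 = -6438)
u(z, T) = 1/(5 + z) (u(z, T) = 1/(z + 5) = 1/(5 + z))
(o - 4936)/(r + (3*u(5, 1) + 0)*21) = (30902 - 4936)/(-6438 + (3/(5 + 5) + 0)*21) = 25966/(-6438 + (3/10 + 0)*21) = 25966/(-6438 + (3/10)*21) = 25966/(-6438 + 63/10) = 25966/(-64317/10) = 25966*(-10/64317) = -259660/64317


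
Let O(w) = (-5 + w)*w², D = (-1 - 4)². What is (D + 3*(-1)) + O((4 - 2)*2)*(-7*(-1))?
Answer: -90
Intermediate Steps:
D = 25 (D = (-5)² = 25)
O(w) = w²*(-5 + w)
(D + 3*(-1)) + O((4 - 2)*2)*(-7*(-1)) = (25 + 3*(-1)) + (((4 - 2)*2)²*(-5 + (4 - 2)*2))*(-7*(-1)) = (25 - 3) + ((2*2)²*(-5 + 2*2))*7 = 22 + (4²*(-5 + 4))*7 = 22 + (16*(-1))*7 = 22 - 16*7 = 22 - 112 = -90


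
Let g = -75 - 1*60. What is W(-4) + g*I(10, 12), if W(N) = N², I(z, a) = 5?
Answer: -659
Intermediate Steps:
g = -135 (g = -75 - 60 = -135)
W(-4) + g*I(10, 12) = (-4)² - 135*5 = 16 - 675 = -659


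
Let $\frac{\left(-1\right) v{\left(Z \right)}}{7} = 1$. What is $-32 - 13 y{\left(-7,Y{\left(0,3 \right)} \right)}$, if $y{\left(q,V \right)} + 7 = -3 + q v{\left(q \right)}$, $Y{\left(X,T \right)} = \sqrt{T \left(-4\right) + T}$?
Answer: $-539$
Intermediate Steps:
$v{\left(Z \right)} = -7$ ($v{\left(Z \right)} = \left(-7\right) 1 = -7$)
$Y{\left(X,T \right)} = \sqrt{3} \sqrt{- T}$ ($Y{\left(X,T \right)} = \sqrt{- 4 T + T} = \sqrt{- 3 T} = \sqrt{3} \sqrt{- T}$)
$y{\left(q,V \right)} = -10 - 7 q$ ($y{\left(q,V \right)} = -7 + \left(-3 + q \left(-7\right)\right) = -7 - \left(3 + 7 q\right) = -10 - 7 q$)
$-32 - 13 y{\left(-7,Y{\left(0,3 \right)} \right)} = -32 - 13 \left(-10 - -49\right) = -32 - 13 \left(-10 + 49\right) = -32 - 507 = -539$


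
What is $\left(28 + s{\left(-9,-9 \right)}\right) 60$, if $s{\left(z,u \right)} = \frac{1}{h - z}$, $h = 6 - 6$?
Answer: $\frac{5060}{3} \approx 1686.7$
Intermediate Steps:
$h = 0$ ($h = 6 - 6 = 0$)
$s{\left(z,u \right)} = - \frac{1}{z}$ ($s{\left(z,u \right)} = \frac{1}{0 - z} = \frac{1}{\left(-1\right) z} = - \frac{1}{z}$)
$\left(28 + s{\left(-9,-9 \right)}\right) 60 = \left(28 - \frac{1}{-9}\right) 60 = \left(28 - - \frac{1}{9}\right) 60 = \left(28 + \frac{1}{9}\right) 60 = \frac{253}{9} \cdot 60 = \frac{5060}{3}$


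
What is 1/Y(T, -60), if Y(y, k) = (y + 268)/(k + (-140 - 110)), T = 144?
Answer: -155/206 ≈ -0.75243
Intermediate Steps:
Y(y, k) = (268 + y)/(-250 + k) (Y(y, k) = (268 + y)/(k - 250) = (268 + y)/(-250 + k))
1/Y(T, -60) = 1/((268 + 144)/(-250 - 60)) = 1/(412/(-310)) = 1/(-1/310*412) = 1/(-206/155) = -155/206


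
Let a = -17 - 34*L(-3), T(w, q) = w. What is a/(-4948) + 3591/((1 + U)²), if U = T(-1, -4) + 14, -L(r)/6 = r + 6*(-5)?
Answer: 170456/8659 ≈ 19.685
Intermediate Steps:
L(r) = 180 - 6*r (L(r) = -6*(r + 6*(-5)) = -6*(r - 30) = -6*(-30 + r) = 180 - 6*r)
U = 13 (U = -1 + 14 = 13)
a = -6749 (a = -17 - 34*(180 - 6*(-3)) = -17 - 34*(180 + 18) = -17 - 34*198 = -17 - 6732 = -6749)
a/(-4948) + 3591/((1 + U)²) = -6749/(-4948) + 3591/((1 + 13)²) = -6749*(-1/4948) + 3591/(14²) = 6749/4948 + 3591/196 = 6749/4948 + 3591*(1/196) = 6749/4948 + 513/28 = 170456/8659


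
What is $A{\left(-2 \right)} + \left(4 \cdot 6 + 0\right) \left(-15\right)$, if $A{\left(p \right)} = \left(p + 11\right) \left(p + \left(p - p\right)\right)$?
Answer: $-378$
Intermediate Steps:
$A{\left(p \right)} = p \left(11 + p\right)$ ($A{\left(p \right)} = \left(11 + p\right) \left(p + 0\right) = \left(11 + p\right) p = p \left(11 + p\right)$)
$A{\left(-2 \right)} + \left(4 \cdot 6 + 0\right) \left(-15\right) = - 2 \left(11 - 2\right) + \left(4 \cdot 6 + 0\right) \left(-15\right) = \left(-2\right) 9 + \left(24 + 0\right) \left(-15\right) = -18 + 24 \left(-15\right) = -18 - 360 = -378$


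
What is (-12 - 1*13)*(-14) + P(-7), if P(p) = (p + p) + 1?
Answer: 337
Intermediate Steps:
P(p) = 1 + 2*p (P(p) = 2*p + 1 = 1 + 2*p)
(-12 - 1*13)*(-14) + P(-7) = (-12 - 1*13)*(-14) + (1 + 2*(-7)) = (-12 - 13)*(-14) + (1 - 14) = -25*(-14) - 13 = 350 - 13 = 337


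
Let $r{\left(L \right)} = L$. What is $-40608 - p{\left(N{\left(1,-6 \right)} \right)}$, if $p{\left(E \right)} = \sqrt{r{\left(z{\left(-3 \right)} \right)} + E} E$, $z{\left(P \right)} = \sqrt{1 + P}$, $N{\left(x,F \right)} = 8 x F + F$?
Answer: $-40608 + 54 \sqrt{-54 + i \sqrt{2}} \approx -40603.0 + 396.85 i$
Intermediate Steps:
$N{\left(x,F \right)} = F + 8 F x$ ($N{\left(x,F \right)} = 8 F x + F = F + 8 F x$)
$p{\left(E \right)} = E \sqrt{E + i \sqrt{2}}$ ($p{\left(E \right)} = \sqrt{\sqrt{1 - 3} + E} E = \sqrt{\sqrt{-2} + E} E = \sqrt{i \sqrt{2} + E} E = \sqrt{E + i \sqrt{2}} E = E \sqrt{E + i \sqrt{2}}$)
$-40608 - p{\left(N{\left(1,-6 \right)} \right)} = -40608 - - 6 \left(1 + 8 \cdot 1\right) \sqrt{- 6 \left(1 + 8 \cdot 1\right) + i \sqrt{2}} = -40608 - - 6 \left(1 + 8\right) \sqrt{- 6 \left(1 + 8\right) + i \sqrt{2}} = -40608 - \left(-6\right) 9 \sqrt{\left(-6\right) 9 + i \sqrt{2}} = -40608 - - 54 \sqrt{-54 + i \sqrt{2}} = -40608 + 54 \sqrt{-54 + i \sqrt{2}}$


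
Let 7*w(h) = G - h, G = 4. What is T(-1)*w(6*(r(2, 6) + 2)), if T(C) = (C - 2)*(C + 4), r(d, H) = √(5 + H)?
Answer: 72/7 + 54*√11/7 ≈ 35.871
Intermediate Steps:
w(h) = 4/7 - h/7 (w(h) = (4 - h)/7 = 4/7 - h/7)
T(C) = (-2 + C)*(4 + C)
T(-1)*w(6*(r(2, 6) + 2)) = (-8 + (-1)² + 2*(-1))*(4/7 - 6*(√(5 + 6) + 2)/7) = (-8 + 1 - 2)*(4/7 - 6*(√11 + 2)/7) = -9*(4/7 - 6*(2 + √11)/7) = -9*(4/7 - (12 + 6*√11)/7) = -9*(4/7 + (-12/7 - 6*√11/7)) = -9*(-8/7 - 6*√11/7) = 72/7 + 54*√11/7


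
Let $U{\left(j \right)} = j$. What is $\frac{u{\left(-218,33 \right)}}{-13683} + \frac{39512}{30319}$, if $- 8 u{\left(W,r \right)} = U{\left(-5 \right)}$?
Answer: $\frac{4324989973}{3318839016} \approx 1.3032$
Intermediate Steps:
$u{\left(W,r \right)} = \frac{5}{8}$ ($u{\left(W,r \right)} = \left(- \frac{1}{8}\right) \left(-5\right) = \frac{5}{8}$)
$\frac{u{\left(-218,33 \right)}}{-13683} + \frac{39512}{30319} = \frac{5}{8 \left(-13683\right)} + \frac{39512}{30319} = \frac{5}{8} \left(- \frac{1}{13683}\right) + 39512 \cdot \frac{1}{30319} = - \frac{5}{109464} + \frac{39512}{30319} = \frac{4324989973}{3318839016}$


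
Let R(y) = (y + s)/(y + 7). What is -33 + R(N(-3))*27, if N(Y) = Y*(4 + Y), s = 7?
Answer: -6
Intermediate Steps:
R(y) = 1 (R(y) = (y + 7)/(y + 7) = (7 + y)/(7 + y) = 1)
-33 + R(N(-3))*27 = -33 + 1*27 = -33 + 27 = -6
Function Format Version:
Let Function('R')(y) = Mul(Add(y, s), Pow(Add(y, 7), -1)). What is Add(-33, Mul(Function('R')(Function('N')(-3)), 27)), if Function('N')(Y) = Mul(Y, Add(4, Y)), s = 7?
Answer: -6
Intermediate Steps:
Function('R')(y) = 1 (Function('R')(y) = Mul(Add(y, 7), Pow(Add(y, 7), -1)) = Mul(Add(7, y), Pow(Add(7, y), -1)) = 1)
Add(-33, Mul(Function('R')(Function('N')(-3)), 27)) = Add(-33, Mul(1, 27)) = Add(-33, 27) = -6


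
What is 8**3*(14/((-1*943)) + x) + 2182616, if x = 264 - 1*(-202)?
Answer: 2283191976/943 ≈ 2.4212e+6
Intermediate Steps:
x = 466 (x = 264 + 202 = 466)
8**3*(14/((-1*943)) + x) + 2182616 = 8**3*(14/((-1*943)) + 466) + 2182616 = 512*(14/(-943) + 466) + 2182616 = 512*(14*(-1/943) + 466) + 2182616 = 512*(-14/943 + 466) + 2182616 = 512*(439424/943) + 2182616 = 224985088/943 + 2182616 = 2283191976/943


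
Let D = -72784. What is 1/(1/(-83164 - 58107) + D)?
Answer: -141271/10282268465 ≈ -1.3739e-5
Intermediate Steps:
1/(1/(-83164 - 58107) + D) = 1/(1/(-83164 - 58107) - 72784) = 1/(1/(-141271) - 72784) = 1/(-1/141271 - 72784) = 1/(-10282268465/141271) = -141271/10282268465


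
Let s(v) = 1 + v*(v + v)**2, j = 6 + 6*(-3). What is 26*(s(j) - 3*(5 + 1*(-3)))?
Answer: -179842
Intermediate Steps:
j = -12 (j = 6 - 18 = -12)
s(v) = 1 + 4*v**3 (s(v) = 1 + v*(2*v)**2 = 1 + v*(4*v**2) = 1 + 4*v**3)
26*(s(j) - 3*(5 + 1*(-3))) = 26*((1 + 4*(-12)**3) - 3*(5 + 1*(-3))) = 26*((1 + 4*(-1728)) - 3*(5 - 3)) = 26*((1 - 6912) - 3*2) = 26*(-6911 - 6) = 26*(-6917) = -179842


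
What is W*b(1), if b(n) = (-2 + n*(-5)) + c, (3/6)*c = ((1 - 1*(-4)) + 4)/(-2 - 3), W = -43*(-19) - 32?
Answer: -8321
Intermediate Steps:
W = 785 (W = 817 - 32 = 785)
c = -18/5 (c = 2*(((1 - 1*(-4)) + 4)/(-2 - 3)) = 2*(((1 + 4) + 4)/(-5)) = 2*((5 + 4)*(-⅕)) = 2*(9*(-⅕)) = 2*(-9/5) = -18/5 ≈ -3.6000)
b(n) = -28/5 - 5*n (b(n) = (-2 + n*(-5)) - 18/5 = (-2 - 5*n) - 18/5 = -28/5 - 5*n)
W*b(1) = 785*(-28/5 - 5*1) = 785*(-28/5 - 5) = 785*(-53/5) = -8321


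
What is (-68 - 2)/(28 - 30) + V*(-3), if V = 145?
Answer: -400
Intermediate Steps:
(-68 - 2)/(28 - 30) + V*(-3) = (-68 - 2)/(28 - 30) + 145*(-3) = -70/(-2) - 435 = -70*(-1/2) - 435 = 35 - 435 = -400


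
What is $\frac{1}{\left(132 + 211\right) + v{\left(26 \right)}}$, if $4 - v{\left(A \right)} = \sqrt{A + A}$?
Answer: $\frac{347}{120357} + \frac{2 \sqrt{13}}{120357} \approx 0.002943$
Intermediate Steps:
$v{\left(A \right)} = 4 - \sqrt{2} \sqrt{A}$ ($v{\left(A \right)} = 4 - \sqrt{A + A} = 4 - \sqrt{2 A} = 4 - \sqrt{2} \sqrt{A}$)
$\frac{1}{\left(132 + 211\right) + v{\left(26 \right)}} = \frac{1}{\left(132 + 211\right) + \left(4 - \sqrt{2} \sqrt{26}\right)} = \frac{1}{343 + \left(4 - 2 \sqrt{13}\right)} = \frac{1}{347 - 2 \sqrt{13}}$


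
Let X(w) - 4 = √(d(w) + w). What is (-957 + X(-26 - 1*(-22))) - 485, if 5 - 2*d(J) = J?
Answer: -1438 + √2/2 ≈ -1437.3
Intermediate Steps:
d(J) = 5/2 - J/2
X(w) = 4 + √(5/2 + w/2) (X(w) = 4 + √((5/2 - w/2) + w) = 4 + √(5/2 + w/2))
(-957 + X(-26 - 1*(-22))) - 485 = (-957 + (4 + √(10 + 2*(-26 - 1*(-22)))/2)) - 485 = (-957 + (4 + √(10 + 2*(-26 + 22))/2)) - 485 = (-957 + (4 + √(10 + 2*(-4))/2)) - 485 = (-957 + (4 + √(10 - 8)/2)) - 485 = (-957 + (4 + √2/2)) - 485 = (-953 + √2/2) - 485 = -1438 + √2/2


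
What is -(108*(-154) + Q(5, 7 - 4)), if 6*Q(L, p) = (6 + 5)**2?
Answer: 99671/6 ≈ 16612.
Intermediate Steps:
Q(L, p) = 121/6 (Q(L, p) = (6 + 5)**2/6 = (1/6)*11**2 = (1/6)*121 = 121/6)
-(108*(-154) + Q(5, 7 - 4)) = -(108*(-154) + 121/6) = -(-16632 + 121/6) = -1*(-99671/6) = 99671/6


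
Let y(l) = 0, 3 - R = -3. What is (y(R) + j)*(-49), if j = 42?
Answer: -2058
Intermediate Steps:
R = 6 (R = 3 - 1*(-3) = 3 + 3 = 6)
(y(R) + j)*(-49) = (0 + 42)*(-49) = 42*(-49) = -2058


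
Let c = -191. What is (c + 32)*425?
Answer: -67575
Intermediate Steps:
(c + 32)*425 = (-191 + 32)*425 = -159*425 = -67575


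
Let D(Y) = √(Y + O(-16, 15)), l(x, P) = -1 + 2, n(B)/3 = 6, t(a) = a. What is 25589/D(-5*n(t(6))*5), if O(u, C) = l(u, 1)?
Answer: -25589*I*√449/449 ≈ -1207.6*I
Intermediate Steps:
n(B) = 18 (n(B) = 3*6 = 18)
l(x, P) = 1
O(u, C) = 1
D(Y) = √(1 + Y) (D(Y) = √(Y + 1) = √(1 + Y))
25589/D(-5*n(t(6))*5) = 25589/(√(1 - 5*18*5)) = 25589/(√(1 - 90*5)) = 25589/(√(1 - 450)) = 25589/(√(-449)) = 25589/((I*√449)) = 25589*(-I*√449/449) = -25589*I*√449/449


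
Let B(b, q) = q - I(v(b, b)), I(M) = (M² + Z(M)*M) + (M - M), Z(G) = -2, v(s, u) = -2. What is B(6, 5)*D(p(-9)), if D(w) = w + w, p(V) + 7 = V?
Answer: 96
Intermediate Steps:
p(V) = -7 + V
I(M) = M² - 2*M (I(M) = (M² - 2*M) + (M - M) = (M² - 2*M) + 0 = M² - 2*M)
D(w) = 2*w
B(b, q) = -8 + q (B(b, q) = q - (-2)*(-2 - 2) = q - (-2)*(-4) = q - 1*8 = q - 8 = -8 + q)
B(6, 5)*D(p(-9)) = (-8 + 5)*(2*(-7 - 9)) = -6*(-16) = -3*(-32) = 96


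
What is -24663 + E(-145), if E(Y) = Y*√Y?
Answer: -24663 - 145*I*√145 ≈ -24663.0 - 1746.0*I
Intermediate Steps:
E(Y) = Y^(3/2)
-24663 + E(-145) = -24663 + (-145)^(3/2) = -24663 - 145*I*√145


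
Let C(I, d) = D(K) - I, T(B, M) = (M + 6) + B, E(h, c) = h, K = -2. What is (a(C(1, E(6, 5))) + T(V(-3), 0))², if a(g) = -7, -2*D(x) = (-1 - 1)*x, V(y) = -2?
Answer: 9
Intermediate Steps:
T(B, M) = 6 + B + M (T(B, M) = (6 + M) + B = 6 + B + M)
D(x) = x (D(x) = -(-1 - 1)*x/2 = -(-1)*x = x)
C(I, d) = -2 - I
(a(C(1, E(6, 5))) + T(V(-3), 0))² = (-7 + (6 - 2 + 0))² = (-7 + 4)² = (-3)² = 9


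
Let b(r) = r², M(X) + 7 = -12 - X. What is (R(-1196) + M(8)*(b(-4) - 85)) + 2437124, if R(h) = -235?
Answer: 2438752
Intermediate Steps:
M(X) = -19 - X (M(X) = -7 + (-12 - X) = -19 - X)
(R(-1196) + M(8)*(b(-4) - 85)) + 2437124 = (-235 + (-19 - 1*8)*((-4)² - 85)) + 2437124 = (-235 + (-19 - 8)*(16 - 85)) + 2437124 = (-235 - 27*(-69)) + 2437124 = (-235 + 1863) + 2437124 = 1628 + 2437124 = 2438752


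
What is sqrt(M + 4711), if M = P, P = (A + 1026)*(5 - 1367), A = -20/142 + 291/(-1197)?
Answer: I*sqrt(124140863926555)/9443 ≈ 1179.9*I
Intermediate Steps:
A = -10877/28329 (A = -20*1/142 + 291*(-1/1197) = -10/71 - 97/399 = -10877/28329 ≈ -0.38395)
P = -13190823358/9443 (P = (-10877/28329 + 1026)*(5 - 1367) = (29054677/28329)*(-1362) = -13190823358/9443 ≈ -1.3969e+6)
M = -13190823358/9443 ≈ -1.3969e+6
sqrt(M + 4711) = sqrt(-13190823358/9443 + 4711) = sqrt(-13146337385/9443) = I*sqrt(124140863926555)/9443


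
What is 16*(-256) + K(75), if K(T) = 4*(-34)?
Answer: -4232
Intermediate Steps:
K(T) = -136
16*(-256) + K(75) = 16*(-256) - 136 = -4096 - 136 = -4232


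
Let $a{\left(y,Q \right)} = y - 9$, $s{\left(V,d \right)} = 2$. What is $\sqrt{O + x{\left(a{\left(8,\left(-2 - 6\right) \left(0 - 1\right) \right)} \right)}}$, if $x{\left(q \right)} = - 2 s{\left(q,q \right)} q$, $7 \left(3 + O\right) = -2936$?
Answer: $\frac{i \sqrt{20503}}{7} \approx 20.456 i$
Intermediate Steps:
$O = - \frac{2957}{7}$ ($O = -3 + \frac{1}{7} \left(-2936\right) = -3 - \frac{2936}{7} = - \frac{2957}{7} \approx -422.43$)
$a{\left(y,Q \right)} = -9 + y$
$x{\left(q \right)} = - 4 q$ ($x{\left(q \right)} = \left(-2\right) 2 q = - 4 q$)
$\sqrt{O + x{\left(a{\left(8,\left(-2 - 6\right) \left(0 - 1\right) \right)} \right)}} = \sqrt{- \frac{2957}{7} - 4 \left(-9 + 8\right)} = \sqrt{- \frac{2957}{7} - -4} = \sqrt{- \frac{2957}{7} + 4} = \sqrt{- \frac{2929}{7}} = \frac{i \sqrt{20503}}{7}$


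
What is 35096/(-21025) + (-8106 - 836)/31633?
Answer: -1298197318/665083825 ≈ -1.9519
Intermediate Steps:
35096/(-21025) + (-8106 - 836)/31633 = 35096*(-1/21025) - 8942*1/31633 = -35096/21025 - 8942/31633 = -1298197318/665083825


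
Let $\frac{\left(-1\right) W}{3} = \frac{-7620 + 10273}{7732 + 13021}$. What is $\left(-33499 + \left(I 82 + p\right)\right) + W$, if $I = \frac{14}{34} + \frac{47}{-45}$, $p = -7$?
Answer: $- \frac{532772497469}{15876045} \approx -33558.0$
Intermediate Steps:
$I = - \frac{484}{765}$ ($I = 14 \cdot \frac{1}{34} + 47 \left(- \frac{1}{45}\right) = \frac{7}{17} - \frac{47}{45} = - \frac{484}{765} \approx -0.63268$)
$W = - \frac{7959}{20753}$ ($W = - 3 \frac{-7620 + 10273}{7732 + 13021} = - 3 \cdot \frac{2653}{20753} = - 3 \cdot 2653 \cdot \frac{1}{20753} = \left(-3\right) \frac{2653}{20753} = - \frac{7959}{20753} \approx -0.38351$)
$\left(-33499 + \left(I 82 + p\right)\right) + W = \left(-33499 - \frac{45043}{765}\right) - \frac{7959}{20753} = - \frac{25671778}{765} - \frac{7959}{20753} = - \frac{532772497469}{15876045}$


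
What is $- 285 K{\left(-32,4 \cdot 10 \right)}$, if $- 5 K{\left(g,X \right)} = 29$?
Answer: $1653$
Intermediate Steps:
$K{\left(g,X \right)} = - \frac{29}{5}$ ($K{\left(g,X \right)} = \left(- \frac{1}{5}\right) 29 = - \frac{29}{5}$)
$- 285 K{\left(-32,4 \cdot 10 \right)} = \left(-285\right) \left(- \frac{29}{5}\right) = 1653$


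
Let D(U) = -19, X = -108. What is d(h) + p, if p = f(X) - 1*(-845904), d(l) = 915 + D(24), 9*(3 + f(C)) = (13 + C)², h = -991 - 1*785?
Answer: 7630198/9 ≈ 8.4780e+5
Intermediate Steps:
h = -1776 (h = -991 - 785 = -1776)
f(C) = -3 + (13 + C)²/9
d(l) = 896 (d(l) = 915 - 19 = 896)
p = 7622134/9 (p = (-3 + (13 - 108)²/9) - 1*(-845904) = (-3 + (⅑)*(-95)²) + 845904 = (-3 + (⅑)*9025) + 845904 = (-3 + 9025/9) + 845904 = 8998/9 + 845904 = 7622134/9 ≈ 8.4690e+5)
d(h) + p = 896 + 7622134/9 = 7630198/9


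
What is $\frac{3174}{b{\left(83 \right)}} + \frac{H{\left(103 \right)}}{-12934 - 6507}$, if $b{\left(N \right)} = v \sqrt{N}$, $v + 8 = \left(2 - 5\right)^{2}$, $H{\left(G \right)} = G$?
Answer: $- \frac{103}{19441} + \frac{3174 \sqrt{83}}{83} \approx 348.39$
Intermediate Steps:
$v = 1$ ($v = -8 + \left(2 - 5\right)^{2} = -8 + \left(-3\right)^{2} = -8 + 9 = 1$)
$b{\left(N \right)} = \sqrt{N}$ ($b{\left(N \right)} = 1 \sqrt{N} = \sqrt{N}$)
$\frac{3174}{b{\left(83 \right)}} + \frac{H{\left(103 \right)}}{-12934 - 6507} = \frac{3174}{\sqrt{83}} + \frac{103}{-12934 - 6507} = 3174 \frac{\sqrt{83}}{83} + \frac{103}{-12934 - 6507} = \frac{3174 \sqrt{83}}{83} + \frac{103}{-19441} = \frac{3174 \sqrt{83}}{83} + 103 \left(- \frac{1}{19441}\right) = \frac{3174 \sqrt{83}}{83} - \frac{103}{19441} = - \frac{103}{19441} + \frac{3174 \sqrt{83}}{83}$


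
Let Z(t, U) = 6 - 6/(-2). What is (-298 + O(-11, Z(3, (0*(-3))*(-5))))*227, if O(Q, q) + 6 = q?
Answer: -66965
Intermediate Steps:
Z(t, U) = 9 (Z(t, U) = 6 - 6*(-1)/2 = 6 - 1*(-3) = 6 + 3 = 9)
O(Q, q) = -6 + q
(-298 + O(-11, Z(3, (0*(-3))*(-5))))*227 = (-298 + (-6 + 9))*227 = (-298 + 3)*227 = -295*227 = -66965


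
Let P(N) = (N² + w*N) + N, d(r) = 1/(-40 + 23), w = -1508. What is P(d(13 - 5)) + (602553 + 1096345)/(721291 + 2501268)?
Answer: 83052943102/931319551 ≈ 89.178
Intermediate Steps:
d(r) = -1/17 (d(r) = 1/(-17) = -1/17)
P(N) = N² - 1507*N (P(N) = (N² - 1508*N) + N = N² - 1507*N)
P(d(13 - 5)) + (602553 + 1096345)/(721291 + 2501268) = -(-1507 - 1/17)/17 + (602553 + 1096345)/(721291 + 2501268) = -1/17*(-25620/17) + 1698898/3222559 = 25620/289 + 1698898*(1/3222559) = 25620/289 + 1698898/3222559 = 83052943102/931319551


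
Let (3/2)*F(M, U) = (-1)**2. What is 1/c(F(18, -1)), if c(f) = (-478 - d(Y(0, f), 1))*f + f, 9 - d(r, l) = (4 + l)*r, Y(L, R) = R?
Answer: -9/2896 ≈ -0.0031077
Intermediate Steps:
d(r, l) = 9 - r*(4 + l) (d(r, l) = 9 - (4 + l)*r = 9 - r*(4 + l))
F(M, U) = 2/3 (F(M, U) = (2/3)*(-1)**2 = (2/3)*1 = 2/3)
c(f) = f + f*(-487 + 5*f) (c(f) = (-478 - (9 - 4*f - 1*1*f))*f + f = (-478 - (9 - 4*f - f))*f + f = (-478 - (9 - 5*f))*f + f = (-478 + (-9 + 5*f))*f + f = (-487 + 5*f)*f + f = f*(-487 + 5*f) + f = f + f*(-487 + 5*f))
1/c(F(18, -1)) = 1/(2*(-486 + 5*(2/3))/3) = 1/(2*(-486 + 10/3)/3) = 1/((2/3)*(-1448/3)) = 1/(-2896/9) = -9/2896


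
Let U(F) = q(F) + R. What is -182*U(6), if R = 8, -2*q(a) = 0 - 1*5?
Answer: -1911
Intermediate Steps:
q(a) = 5/2 (q(a) = -(0 - 1*5)/2 = -(0 - 5)/2 = -1/2*(-5) = 5/2)
U(F) = 21/2 (U(F) = 5/2 + 8 = 21/2)
-182*U(6) = -182*21/2 = -1911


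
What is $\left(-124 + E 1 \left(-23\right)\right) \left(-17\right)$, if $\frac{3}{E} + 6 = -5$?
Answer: $\frac{22015}{11} \approx 2001.4$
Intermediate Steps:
$E = - \frac{3}{11}$ ($E = \frac{3}{-6 - 5} = \frac{3}{-11} = 3 \left(- \frac{1}{11}\right) = - \frac{3}{11} \approx -0.27273$)
$\left(-124 + E 1 \left(-23\right)\right) \left(-17\right) = \left(-124 + \left(- \frac{3}{11}\right) 1 \left(-23\right)\right) \left(-17\right) = \left(-124 - - \frac{69}{11}\right) \left(-17\right) = \left(-124 + \frac{69}{11}\right) \left(-17\right) = \left(- \frac{1295}{11}\right) \left(-17\right) = \frac{22015}{11}$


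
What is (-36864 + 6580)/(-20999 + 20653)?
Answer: 15142/173 ≈ 87.526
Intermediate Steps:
(-36864 + 6580)/(-20999 + 20653) = -30284/(-346) = -30284*(-1/346) = 15142/173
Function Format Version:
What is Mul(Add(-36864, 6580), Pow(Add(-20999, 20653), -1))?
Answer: Rational(15142, 173) ≈ 87.526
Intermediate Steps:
Mul(Add(-36864, 6580), Pow(Add(-20999, 20653), -1)) = Mul(-30284, Pow(-346, -1)) = Mul(-30284, Rational(-1, 346)) = Rational(15142, 173)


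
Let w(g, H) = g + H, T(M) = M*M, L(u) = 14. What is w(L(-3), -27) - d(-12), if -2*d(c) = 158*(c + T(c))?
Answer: 10415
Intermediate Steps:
T(M) = M²
w(g, H) = H + g
d(c) = -79*c - 79*c² (d(c) = -79*(c + c²) = -(158*c + 158*c²)/2 = -79*c - 79*c²)
w(L(-3), -27) - d(-12) = (-27 + 14) - 79*(-12)*(-1 - 1*(-12)) = -13 - 79*(-12)*(-1 + 12) = -13 - 79*(-12)*11 = -13 - 1*(-10428) = -13 + 10428 = 10415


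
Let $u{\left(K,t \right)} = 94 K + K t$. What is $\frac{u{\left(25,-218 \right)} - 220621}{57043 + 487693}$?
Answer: $- \frac{223721}{544736} \approx -0.4107$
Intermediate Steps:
$\frac{u{\left(25,-218 \right)} - 220621}{57043 + 487693} = \frac{25 \left(94 - 218\right) - 220621}{57043 + 487693} = \frac{25 \left(-124\right) - 220621}{544736} = \left(-3100 - 220621\right) \frac{1}{544736} = \left(-223721\right) \frac{1}{544736} = - \frac{223721}{544736}$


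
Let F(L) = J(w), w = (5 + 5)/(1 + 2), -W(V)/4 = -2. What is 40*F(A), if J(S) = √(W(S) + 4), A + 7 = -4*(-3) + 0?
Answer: 80*√3 ≈ 138.56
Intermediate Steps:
W(V) = 8 (W(V) = -4*(-2) = 8)
w = 10/3 ≈ 3.3333
A = 5 (A = -7 + (-4*(-3) + 0) = -7 + (12 + 0) = -7 + 12 = 5)
J(S) = 2*√3 (J(S) = √(8 + 4) = √12 = 2*√3)
F(L) = 2*√3
40*F(A) = 40*(2*√3) = 80*√3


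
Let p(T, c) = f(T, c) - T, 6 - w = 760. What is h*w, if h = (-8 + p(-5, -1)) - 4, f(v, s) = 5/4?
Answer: 8671/2 ≈ 4335.5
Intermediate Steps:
f(v, s) = 5/4 (f(v, s) = 5*(1/4) = 5/4)
w = -754 (w = 6 - 1*760 = 6 - 760 = -754)
p(T, c) = 5/4 - T
h = -23/4 (h = (-8 + (5/4 - 1*(-5))) - 4 = (-8 + (5/4 + 5)) - 4 = (-8 + 25/4) - 4 = -7/4 - 4 = -23/4 ≈ -5.7500)
h*w = -23/4*(-754) = 8671/2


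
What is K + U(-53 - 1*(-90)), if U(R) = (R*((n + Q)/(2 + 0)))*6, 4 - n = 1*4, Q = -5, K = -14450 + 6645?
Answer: -8360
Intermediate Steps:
K = -7805
n = 0 (n = 4 - 4 = 0)
U(R) = -15*R (U(R) = (R*((0 - 5)/(2 + 0)))*6 = (R*(-5/2))*6 = -5*R/2*6 = -15*R)
K + U(-53 - 1*(-90)) = -7805 - 15*(-53 - 1*(-90)) = -7805 - 15*(-53 + 90) = -7805 - 15*37 = -7805 - 555 = -8360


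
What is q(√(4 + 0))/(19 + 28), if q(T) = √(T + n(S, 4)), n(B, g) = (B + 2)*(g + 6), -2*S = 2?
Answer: 2*√3/47 ≈ 0.073704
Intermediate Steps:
S = -1 (S = -½*2 = -1)
n(B, g) = (2 + B)*(6 + g)
q(T) = √(10 + T) (q(T) = √(T + (12 + 2*4 + 6*(-1) - 1*4)) = √(T + (12 + 8 - 6 - 4)) = √(T + 10) = √(10 + T))
q(√(4 + 0))/(19 + 28) = √(10 + √(4 + 0))/(19 + 28) = √(10 + √4)/47 = √(10 + 2)*(1/47) = √12*(1/47) = (2*√3)*(1/47) = 2*√3/47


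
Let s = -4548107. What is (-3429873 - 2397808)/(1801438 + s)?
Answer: 5827681/2746669 ≈ 2.1217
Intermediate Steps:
(-3429873 - 2397808)/(1801438 + s) = (-3429873 - 2397808)/(1801438 - 4548107) = -5827681/(-2746669) = -5827681*(-1/2746669) = 5827681/2746669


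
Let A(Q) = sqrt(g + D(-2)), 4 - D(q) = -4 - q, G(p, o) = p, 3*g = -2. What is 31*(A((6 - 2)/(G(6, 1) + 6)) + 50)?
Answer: 1550 + 124*sqrt(3)/3 ≈ 1621.6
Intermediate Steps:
g = -2/3 (g = (1/3)*(-2) = -2/3 ≈ -0.66667)
D(q) = 8 + q (D(q) = 4 - (-4 - q) = 4 + (4 + q) = 8 + q)
A(Q) = 4*sqrt(3)/3 (A(Q) = sqrt(-2/3 + (8 - 2)) = sqrt(-2/3 + 6) = sqrt(16/3) = 4*sqrt(3)/3)
31*(A((6 - 2)/(G(6, 1) + 6)) + 50) = 31*(4*sqrt(3)/3 + 50) = 31*(50 + 4*sqrt(3)/3) = 1550 + 124*sqrt(3)/3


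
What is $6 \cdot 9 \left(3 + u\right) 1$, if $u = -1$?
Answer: $108$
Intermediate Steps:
$6 \cdot 9 \left(3 + u\right) 1 = 6 \cdot 9 \left(3 - 1\right) 1 = 54 \cdot 2 \cdot 1 = 54 \cdot 2 = 108$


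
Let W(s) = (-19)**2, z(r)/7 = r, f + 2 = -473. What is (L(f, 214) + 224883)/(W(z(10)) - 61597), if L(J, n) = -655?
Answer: -56057/15309 ≈ -3.6617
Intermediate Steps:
f = -475 (f = -2 - 473 = -475)
z(r) = 7*r
W(s) = 361
(L(f, 214) + 224883)/(W(z(10)) - 61597) = (-655 + 224883)/(361 - 61597) = 224228/(-61236) = 224228*(-1/61236) = -56057/15309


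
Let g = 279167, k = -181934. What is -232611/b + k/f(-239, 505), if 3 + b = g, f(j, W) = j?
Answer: 50733829147/66720196 ≈ 760.40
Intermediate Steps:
b = 279164 (b = -3 + 279167 = 279164)
-232611/b + k/f(-239, 505) = -232611/279164 - 181934/(-239) = -232611*1/279164 - 181934*(-1/239) = -232611/279164 + 181934/239 = 50733829147/66720196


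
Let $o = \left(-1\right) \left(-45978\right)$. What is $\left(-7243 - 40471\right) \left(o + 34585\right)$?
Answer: $-3843982982$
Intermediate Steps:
$o = 45978$
$\left(-7243 - 40471\right) \left(o + 34585\right) = \left(-7243 - 40471\right) \left(45978 + 34585\right) = \left(-47714\right) 80563 = -3843982982$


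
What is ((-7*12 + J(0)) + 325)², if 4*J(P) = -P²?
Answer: 58081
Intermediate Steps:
J(P) = -P²/4 (J(P) = (-P²)/4 = -P²/4)
((-7*12 + J(0)) + 325)² = ((-7*12 - ¼*0²) + 325)² = ((-84 - ¼*0) + 325)² = ((-84 + 0) + 325)² = (-84 + 325)² = 241² = 58081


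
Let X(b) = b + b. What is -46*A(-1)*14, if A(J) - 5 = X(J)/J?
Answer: -4508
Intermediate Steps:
X(b) = 2*b
A(J) = 7 (A(J) = 5 + (2*J)/J = 5 + 2 = 7)
-46*A(-1)*14 = -46*7*14 = -322*14 = -4508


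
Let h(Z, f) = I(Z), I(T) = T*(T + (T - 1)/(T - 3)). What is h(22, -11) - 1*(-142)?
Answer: 12356/19 ≈ 650.32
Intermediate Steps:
I(T) = T*(T + (-1 + T)/(-3 + T))
h(Z, f) = Z*(-1 + Z**2 - 2*Z)/(-3 + Z)
h(22, -11) - 1*(-142) = 22*(-1 + 22**2 - 2*22)/(-3 + 22) - 1*(-142) = 22*(-1 + 484 - 44)/19 + 142 = 22*(1/19)*439 + 142 = 9658/19 + 142 = 12356/19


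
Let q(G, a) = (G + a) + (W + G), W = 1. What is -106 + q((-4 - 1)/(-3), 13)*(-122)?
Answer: -6662/3 ≈ -2220.7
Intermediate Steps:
q(G, a) = 1 + a + 2*G (q(G, a) = (G + a) + (1 + G) = 1 + a + 2*G)
-106 + q((-4 - 1)/(-3), 13)*(-122) = -106 + (1 + 13 + 2*((-4 - 1)/(-3)))*(-122) = -106 + (1 + 13 + 2*(-5*(-⅓)))*(-122) = -106 + (1 + 13 + 2*(5/3))*(-122) = -106 + (1 + 13 + 10/3)*(-122) = -106 + (52/3)*(-122) = -106 - 6344/3 = -6662/3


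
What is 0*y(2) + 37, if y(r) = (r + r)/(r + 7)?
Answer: 37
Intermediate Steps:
y(r) = 2*r/(7 + r) (y(r) = (2*r)/(7 + r) = 2*r/(7 + r))
0*y(2) + 37 = 0*(2*2/(7 + 2)) + 37 = 0*(2*2/9) + 37 = 0*(2*2*(1/9)) + 37 = 0*(4/9) + 37 = 0 + 37 = 37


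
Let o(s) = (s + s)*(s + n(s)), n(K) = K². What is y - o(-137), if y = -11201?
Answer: 5093967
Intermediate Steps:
o(s) = 2*s*(s + s²) (o(s) = (s + s)*(s + s²) = (2*s)*(s + s²) = 2*s*(s + s²))
y - o(-137) = -11201 - 2*(-137)²*(1 - 137) = -11201 - 2*18769*(-136) = -11201 - 1*(-5105168) = -11201 + 5105168 = 5093967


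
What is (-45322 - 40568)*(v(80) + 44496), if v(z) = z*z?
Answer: -4371457440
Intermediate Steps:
v(z) = z²
(-45322 - 40568)*(v(80) + 44496) = (-45322 - 40568)*(80² + 44496) = -85890*(6400 + 44496) = -85890*50896 = -4371457440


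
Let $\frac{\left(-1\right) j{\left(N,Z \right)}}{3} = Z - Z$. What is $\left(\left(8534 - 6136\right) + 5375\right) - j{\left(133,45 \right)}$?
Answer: $7773$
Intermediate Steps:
$j{\left(N,Z \right)} = 0$ ($j{\left(N,Z \right)} = - 3 \left(Z - Z\right) = \left(-3\right) 0 = 0$)
$\left(\left(8534 - 6136\right) + 5375\right) - j{\left(133,45 \right)} = \left(\left(8534 - 6136\right) + 5375\right) - 0 = \left(2398 + 5375\right) + 0 = 7773 + 0 = 7773$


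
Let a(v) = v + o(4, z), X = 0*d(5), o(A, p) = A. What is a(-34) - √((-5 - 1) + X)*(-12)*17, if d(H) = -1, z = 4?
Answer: -30 + 204*I*√6 ≈ -30.0 + 499.7*I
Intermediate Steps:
X = 0 (X = 0*(-1) = 0)
a(v) = 4 + v (a(v) = v + 4 = 4 + v)
a(-34) - √((-5 - 1) + X)*(-12)*17 = (4 - 34) - √((-5 - 1) + 0)*(-12)*17 = -30 - √(-6 + 0)*(-12)*17 = -30 - √(-6)*(-12)*17 = -30 - (I*√6)*(-12)*17 = -30 - (-12*I*√6)*17 = -30 - (-204)*I*√6 = -30 + 204*I*√6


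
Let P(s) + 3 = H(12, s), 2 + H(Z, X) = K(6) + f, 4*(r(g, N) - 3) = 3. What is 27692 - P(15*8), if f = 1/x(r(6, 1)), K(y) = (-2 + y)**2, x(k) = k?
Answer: 415211/15 ≈ 27681.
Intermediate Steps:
r(g, N) = 15/4 (r(g, N) = 3 + (1/4)*3 = 3 + 3/4 = 15/4)
f = 4/15 (f = 1/(15/4) = 4/15 ≈ 0.26667)
H(Z, X) = 214/15 (H(Z, X) = -2 + ((-2 + 6)**2 + 4/15) = -2 + (4**2 + 4/15) = -2 + (16 + 4/15) = -2 + 244/15 = 214/15)
P(s) = 169/15 (P(s) = -3 + 214/15 = 169/15)
27692 - P(15*8) = 27692 - 1*169/15 = 27692 - 169/15 = 415211/15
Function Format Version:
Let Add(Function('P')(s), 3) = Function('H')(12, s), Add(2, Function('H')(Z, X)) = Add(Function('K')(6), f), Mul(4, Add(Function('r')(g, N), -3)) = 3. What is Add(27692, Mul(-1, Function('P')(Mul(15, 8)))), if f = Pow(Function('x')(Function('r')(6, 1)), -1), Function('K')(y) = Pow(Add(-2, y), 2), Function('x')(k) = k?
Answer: Rational(415211, 15) ≈ 27681.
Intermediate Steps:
Function('r')(g, N) = Rational(15, 4) (Function('r')(g, N) = Add(3, Mul(Rational(1, 4), 3)) = Add(3, Rational(3, 4)) = Rational(15, 4))
f = Rational(4, 15) (f = Pow(Rational(15, 4), -1) = Rational(4, 15) ≈ 0.26667)
Function('H')(Z, X) = Rational(214, 15) (Function('H')(Z, X) = Add(-2, Add(Pow(Add(-2, 6), 2), Rational(4, 15))) = Add(-2, Add(Pow(4, 2), Rational(4, 15))) = Add(-2, Add(16, Rational(4, 15))) = Add(-2, Rational(244, 15)) = Rational(214, 15))
Function('P')(s) = Rational(169, 15) (Function('P')(s) = Add(-3, Rational(214, 15)) = Rational(169, 15))
Add(27692, Mul(-1, Function('P')(Mul(15, 8)))) = Add(27692, Mul(-1, Rational(169, 15))) = Add(27692, Rational(-169, 15)) = Rational(415211, 15)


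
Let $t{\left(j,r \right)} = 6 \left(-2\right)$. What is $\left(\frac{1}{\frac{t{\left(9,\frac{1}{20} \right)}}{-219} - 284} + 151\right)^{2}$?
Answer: $\frac{9795992321025}{429649984} \approx 22800.0$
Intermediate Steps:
$t{\left(j,r \right)} = -12$
$\left(\frac{1}{\frac{t{\left(9,\frac{1}{20} \right)}}{-219} - 284} + 151\right)^{2} = \left(\frac{1}{- \frac{12}{-219} - 284} + 151\right)^{2} = \left(\frac{1}{\left(-12\right) \left(- \frac{1}{219}\right) - 284} + 151\right)^{2} = \left(\frac{1}{\frac{4}{73} - 284} + 151\right)^{2} = \left(\frac{1}{- \frac{20728}{73}} + 151\right)^{2} = \left(- \frac{73}{20728} + 151\right)^{2} = \left(\frac{3129855}{20728}\right)^{2} = \frac{9795992321025}{429649984}$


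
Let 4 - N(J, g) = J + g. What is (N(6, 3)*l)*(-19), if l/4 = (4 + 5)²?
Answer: 30780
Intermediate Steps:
N(J, g) = 4 - J - g (N(J, g) = 4 - (J + g) = 4 + (-J - g) = 4 - J - g)
l = 324 (l = 4*(4 + 5)² = 4*9² = 4*81 = 324)
(N(6, 3)*l)*(-19) = ((4 - 1*6 - 1*3)*324)*(-19) = ((4 - 6 - 3)*324)*(-19) = -5*324*(-19) = -1620*(-19) = 30780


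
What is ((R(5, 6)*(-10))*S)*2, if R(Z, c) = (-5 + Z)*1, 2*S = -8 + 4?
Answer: 0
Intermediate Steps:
S = -2 (S = (-8 + 4)/2 = (1/2)*(-4) = -2)
R(Z, c) = -5 + Z
((R(5, 6)*(-10))*S)*2 = (((-5 + 5)*(-10))*(-2))*2 = ((0*(-10))*(-2))*2 = (0*(-2))*2 = 0*2 = 0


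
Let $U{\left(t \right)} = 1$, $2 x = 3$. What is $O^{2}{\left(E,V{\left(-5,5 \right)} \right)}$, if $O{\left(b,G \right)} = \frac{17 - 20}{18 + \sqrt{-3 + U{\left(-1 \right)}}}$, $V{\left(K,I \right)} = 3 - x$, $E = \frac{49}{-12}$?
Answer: $\frac{1449}{53138} - \frac{81 i \sqrt{2}}{26569} \approx 0.027269 - 0.0043115 i$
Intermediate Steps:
$x = \frac{3}{2}$ ($x = \frac{1}{2} \cdot 3 = \frac{3}{2} \approx 1.5$)
$E = - \frac{49}{12}$ ($E = 49 \left(- \frac{1}{12}\right) = - \frac{49}{12} \approx -4.0833$)
$V{\left(K,I \right)} = \frac{3}{2}$ ($V{\left(K,I \right)} = 3 - \frac{3}{2} = \frac{3}{2}$)
$O{\left(b,G \right)} = - \frac{3}{18 + i \sqrt{2}}$ ($O{\left(b,G \right)} = \frac{17 - 20}{18 + \sqrt{-3 + 1}} = - \frac{3}{18 + \sqrt{-2}} = - \frac{3}{18 + i \sqrt{2}}$)
$O^{2}{\left(E,V{\left(-5,5 \right)} \right)} = \left(- \frac{27}{163} + \frac{3 i \sqrt{2}}{326}\right)^{2}$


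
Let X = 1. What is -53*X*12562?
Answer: -665786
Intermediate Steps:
-53*X*12562 = -53*1*12562 = -53*12562 = -665786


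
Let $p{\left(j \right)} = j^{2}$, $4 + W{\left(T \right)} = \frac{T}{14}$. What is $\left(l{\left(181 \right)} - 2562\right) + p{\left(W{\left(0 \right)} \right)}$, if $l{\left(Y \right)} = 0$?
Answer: $-2546$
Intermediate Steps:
$W{\left(T \right)} = -4 + \frac{T}{14}$
$\left(l{\left(181 \right)} - 2562\right) + p{\left(W{\left(0 \right)} \right)} = \left(0 - 2562\right) + \left(-4 + \frac{1}{14} \cdot 0\right)^{2} = -2562 + \left(-4 + 0\right)^{2} = -2562 + \left(-4\right)^{2} = -2562 + 16 = -2546$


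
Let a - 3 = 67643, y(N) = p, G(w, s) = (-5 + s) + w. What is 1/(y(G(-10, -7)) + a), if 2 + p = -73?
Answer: 1/67571 ≈ 1.4799e-5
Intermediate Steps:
p = -75 (p = -2 - 73 = -75)
G(w, s) = -5 + s + w
y(N) = -75
a = 67646 (a = 3 + 67643 = 67646)
1/(y(G(-10, -7)) + a) = 1/(-75 + 67646) = 1/67571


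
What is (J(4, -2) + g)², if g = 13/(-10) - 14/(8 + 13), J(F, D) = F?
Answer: 3721/900 ≈ 4.1344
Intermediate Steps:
g = -59/30 (g = 13*(-⅒) - 14/21 = -13/10 - 14*1/21 = -13/10 - ⅔ = -59/30 ≈ -1.9667)
(J(4, -2) + g)² = (4 - 59/30)² = (61/30)² = 3721/900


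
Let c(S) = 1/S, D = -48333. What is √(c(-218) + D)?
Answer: I*√2296977710/218 ≈ 219.85*I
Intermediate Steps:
√(c(-218) + D) = √(1/(-218) - 48333) = √(-1/218 - 48333) = √(-10536595/218) = I*√2296977710/218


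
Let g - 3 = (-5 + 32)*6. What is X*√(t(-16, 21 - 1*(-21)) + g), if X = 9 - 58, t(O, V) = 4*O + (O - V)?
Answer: -49*√43 ≈ -321.31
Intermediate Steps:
t(O, V) = -V + 5*O
g = 165 (g = 3 + (-5 + 32)*6 = 3 + 27*6 = 3 + 162 = 165)
X = -49
X*√(t(-16, 21 - 1*(-21)) + g) = -49*√((-(21 - 1*(-21)) + 5*(-16)) + 165) = -49*√((-(21 + 21) - 80) + 165) = -49*√((-1*42 - 80) + 165) = -49*√((-42 - 80) + 165) = -49*√(-122 + 165) = -49*√43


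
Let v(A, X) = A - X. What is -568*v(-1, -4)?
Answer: -1704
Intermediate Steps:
-568*v(-1, -4) = -568*(-1 - 1*(-4)) = -568*(-1 + 4) = -568*3 = -1704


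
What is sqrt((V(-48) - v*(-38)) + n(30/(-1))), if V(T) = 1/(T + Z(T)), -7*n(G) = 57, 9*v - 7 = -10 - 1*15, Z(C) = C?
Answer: I*sqrt(2375142)/168 ≈ 9.1735*I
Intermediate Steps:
v = -2 (v = 7/9 + (-10 - 1*15)/9 = 7/9 + (-10 - 15)/9 = 7/9 + (1/9)*(-25) = 7/9 - 25/9 = -2)
n(G) = -57/7 (n(G) = -1/7*57 = -57/7)
V(T) = 1/(2*T) (V(T) = 1/(T + T) = 1/(2*T))
sqrt((V(-48) - v*(-38)) + n(30/(-1))) = sqrt(((1/2)/(-48) - (-2)*(-38)) - 57/7) = sqrt(((1/2)*(-1/48) - 1*76) - 57/7) = sqrt((-1/96 - 76) - 57/7) = sqrt(-7297/96 - 57/7) = sqrt(-56551/672) = I*sqrt(2375142)/168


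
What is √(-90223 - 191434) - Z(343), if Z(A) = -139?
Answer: 139 + I*√281657 ≈ 139.0 + 530.71*I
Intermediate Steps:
√(-90223 - 191434) - Z(343) = √(-90223 - 191434) - 1*(-139) = √(-281657) + 139 = I*√281657 + 139 = 139 + I*√281657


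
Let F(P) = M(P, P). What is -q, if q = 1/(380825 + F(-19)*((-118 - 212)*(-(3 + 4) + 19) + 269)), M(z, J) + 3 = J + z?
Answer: -1/532156 ≈ -1.8791e-6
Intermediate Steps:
M(z, J) = -3 + J + z (M(z, J) = -3 + (J + z) = -3 + J + z)
F(P) = -3 + 2*P (F(P) = -3 + P + P = -3 + 2*P)
q = 1/532156 (q = 1/(380825 + (-3 + 2*(-19))*((-118 - 212)*(-(3 + 4) + 19) + 269)) = 1/(380825 + (-3 - 38)*(-330*(-1*7 + 19) + 269)) = 1/(380825 - 41*(-330*(-7 + 19) + 269)) = 1/(380825 - 41*(-330*12 + 269)) = 1/(380825 - 41*(-3960 + 269)) = 1/(380825 - 41*(-3691)) = 1/(380825 + 151331) = 1/532156 ≈ 1.8791e-6)
-q = -1*1/532156 = -1/532156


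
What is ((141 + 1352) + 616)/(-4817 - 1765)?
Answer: -703/2194 ≈ -0.32042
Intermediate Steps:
((141 + 1352) + 616)/(-4817 - 1765) = (1493 + 616)/(-6582) = 2109*(-1/6582) = -703/2194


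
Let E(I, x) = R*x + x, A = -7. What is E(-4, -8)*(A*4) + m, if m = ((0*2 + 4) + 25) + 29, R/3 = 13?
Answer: 9018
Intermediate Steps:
R = 39 (R = 3*13 = 39)
E(I, x) = 40*x (E(I, x) = 39*x + x = 40*x)
m = 58 (m = ((0 + 4) + 25) + 29 = (4 + 25) + 29 = 29 + 29 = 58)
E(-4, -8)*(A*4) + m = (40*(-8))*(-7*4) + 58 = -320*(-28) + 58 = 8960 + 58 = 9018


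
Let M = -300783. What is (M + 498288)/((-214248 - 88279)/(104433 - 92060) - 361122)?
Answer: -2443729365/4468465033 ≈ -0.54688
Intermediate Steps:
(M + 498288)/((-214248 - 88279)/(104433 - 92060) - 361122) = (-300783 + 498288)/((-214248 - 88279)/(104433 - 92060) - 361122) = 197505/(-302527/12373 - 361122) = 197505/(-4468465033/12373) = 197505*(-12373/4468465033) = -2443729365/4468465033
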